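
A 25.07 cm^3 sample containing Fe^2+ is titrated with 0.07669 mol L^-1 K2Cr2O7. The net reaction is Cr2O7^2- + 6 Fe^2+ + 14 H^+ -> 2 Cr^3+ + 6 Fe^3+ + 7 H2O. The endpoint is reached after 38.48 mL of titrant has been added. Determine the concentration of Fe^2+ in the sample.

n(K2Cr2O7) = 0.07669 x 0.03848 = 0.002951 mol.
From the balanced equation, 1 mol K2Cr2O7 reacts with 6 mol Fe^2+, so n(Fe^2+) = 0.002951 x 6/1 = 0.01771 mol.
[Fe^2+] = 0.01771 / 0.02507 L = 0.706 M.

0.706 M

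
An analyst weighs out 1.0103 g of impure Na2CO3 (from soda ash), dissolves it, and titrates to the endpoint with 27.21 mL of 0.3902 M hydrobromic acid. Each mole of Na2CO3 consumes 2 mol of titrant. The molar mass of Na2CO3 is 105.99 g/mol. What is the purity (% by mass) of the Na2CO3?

n(HBr) = 0.3902 x 0.02721 = 0.01062 mol.
n(Na2CO3) = 0.01062 / 2 = 0.005309 mol.
mass of Na2CO3 = 0.005309 x 105.99 = 0.5627 g.
% purity = 0.5627 / 1.0103 x 100 = 55.7%.

55.7%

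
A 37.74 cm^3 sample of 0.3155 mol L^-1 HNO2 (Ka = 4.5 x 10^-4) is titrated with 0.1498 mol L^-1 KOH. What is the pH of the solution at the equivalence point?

n(HNO2) = 0.3155 x 0.03774 = 0.01191 mol; V(KOH) at equivalence = 0.01191/0.1498 = 0.07949 L.
At equivalence all the acid is converted to NO2-; total volume = 0.03774 + 0.07949 = 0.1172 L, so [NO2-] = 0.01191/0.1172 = 0.1016 M.
Kb = Kw/Ka = 1.0e-14 / 4.5 x 10^-4 = 2.22e-11.
[OH^-] = sqrt(Kb x [NO2-]) = sqrt(2.22e-11 x 0.1016) = 1.50e-6 M.
pOH = 5.82, so pH = 14.00 - 5.82 = 8.18.

8.18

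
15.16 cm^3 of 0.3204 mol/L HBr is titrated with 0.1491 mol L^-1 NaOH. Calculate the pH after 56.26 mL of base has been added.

12.69

n(acid) = 0.3204 x 0.01516 = 0.004857 mol; n(NaOH) added = 0.1491 x 0.05626 = 0.008388 mol.
Base is in excess by 0.008388 - 0.004857 = 0.003531 mol in a total volume of 0.07142 L.
[OH^-] = 0.003531/0.07142 = 0.04944 M, so pOH = 1.31 and pH = 14.00 - 1.31 = 12.69.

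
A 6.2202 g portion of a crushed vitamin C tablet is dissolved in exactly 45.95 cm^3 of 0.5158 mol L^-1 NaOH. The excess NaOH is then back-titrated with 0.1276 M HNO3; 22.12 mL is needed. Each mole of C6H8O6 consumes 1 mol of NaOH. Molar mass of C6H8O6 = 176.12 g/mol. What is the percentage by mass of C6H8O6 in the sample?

59.1%

Total n(NaOH) added = 0.5158 x 0.04595 = 0.02370 mol.
n(HNO3) used = 0.1276 x 0.02212 = 0.002823 mol, which equals the excess n(NaOH).
So n(NaOH) consumed by the sample = 0.02370 - 0.002823 = 0.02088 mol.
n(C6H8O6) = 0.02088 / 1 = 0.02088 mol.
mass C6H8O6 = 0.02088 x 176.12 = 3.677 g, so %C6H8O6 = 3.677/6.2202 x 100 = 59.1%.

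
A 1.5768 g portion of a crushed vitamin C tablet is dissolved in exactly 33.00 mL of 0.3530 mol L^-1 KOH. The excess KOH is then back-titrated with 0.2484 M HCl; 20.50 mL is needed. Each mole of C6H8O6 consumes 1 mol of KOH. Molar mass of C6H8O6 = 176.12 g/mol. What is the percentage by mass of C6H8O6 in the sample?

Total n(KOH) added = 0.3530 x 0.03300 = 0.01165 mol.
n(HCl) used = 0.2484 x 0.02050 = 0.005092 mol, which equals the excess n(KOH).
So n(KOH) consumed by the sample = 0.01165 - 0.005092 = 0.006557 mol.
n(C6H8O6) = 0.006557 / 1 = 0.006557 mol.
mass C6H8O6 = 0.006557 x 176.12 = 1.155 g, so %C6H8O6 = 1.155/1.5768 x 100 = 73.2%.

73.2%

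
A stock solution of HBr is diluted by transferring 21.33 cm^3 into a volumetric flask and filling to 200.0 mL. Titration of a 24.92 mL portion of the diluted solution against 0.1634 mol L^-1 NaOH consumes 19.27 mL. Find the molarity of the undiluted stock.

1.18 M

n(NaOH) = 0.1634 x 0.01927 = 0.003149 mol.
n(HBr) in the aliquot = 0.003149 mol.
[diluted HBr] = 0.003149 / 0.02492 = 0.1264 M.
Dilution factor = 200.0/21.33 = 9.376, so [stock] = 0.1264 x 9.376 = 1.18 M.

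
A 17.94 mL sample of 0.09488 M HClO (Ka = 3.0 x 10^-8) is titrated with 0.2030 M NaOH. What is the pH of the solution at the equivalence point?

10.17

n(HClO) = 0.09488 x 0.01794 = 0.001702 mol; V(NaOH) at equivalence = 0.001702/0.2030 = 0.008385 L.
At equivalence all the acid is converted to ClO-; total volume = 0.01794 + 0.008385 = 0.02632 L, so [ClO-] = 0.001702/0.02632 = 0.06466 M.
Kb = Kw/Ka = 1.0e-14 / 3.0 x 10^-8 = 3.33e-7.
[OH^-] = sqrt(Kb x [ClO-]) = sqrt(3.33e-7 x 0.06466) = 0.000147 M.
pOH = 3.83, so pH = 14.00 - 3.83 = 10.17.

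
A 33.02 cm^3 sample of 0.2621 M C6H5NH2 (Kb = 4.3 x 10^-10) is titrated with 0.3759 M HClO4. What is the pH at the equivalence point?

2.72

n(C6H5NH2) = 0.2621 x 0.03302 = 0.008655 mol; V(HClO4) at equivalence = 0.008655/0.3759 = 0.02302 L.
At equivalence the base is fully converted to C6H5NH3+; total volume = 0.05604 L, so [C6H5NH3+] = 0.008655/0.05604 = 0.1544 M.
Ka(C6H5NH3+) = Kw/Kb = 1.0e-14 / 4.3 x 10^-10 = 2.33e-5.
[H^+] = sqrt(Ka x [C6H5NH3+]) = sqrt(2.33e-5 x 0.1544) = 0.00190 M.
pH = -log(0.00190) = 2.72.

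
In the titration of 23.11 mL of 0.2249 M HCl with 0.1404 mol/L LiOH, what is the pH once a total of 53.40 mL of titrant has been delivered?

n(acid) = 0.2249 x 0.02311 = 0.005197 mol; n(LiOH) added = 0.1404 x 0.05340 = 0.007497 mol.
Base is in excess by 0.007497 - 0.005197 = 0.002300 mol in a total volume of 0.07651 L.
[OH^-] = 0.002300/0.07651 = 0.03006 M, so pOH = 1.52 and pH = 14.00 - 1.52 = 12.48.

12.48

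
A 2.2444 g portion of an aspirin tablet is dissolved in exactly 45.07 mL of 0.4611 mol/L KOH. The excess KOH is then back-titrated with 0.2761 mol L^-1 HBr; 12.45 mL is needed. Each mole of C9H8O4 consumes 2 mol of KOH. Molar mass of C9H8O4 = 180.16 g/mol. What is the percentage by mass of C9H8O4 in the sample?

69.6%

Total n(KOH) added = 0.4611 x 0.04507 = 0.02078 mol.
n(HBr) used = 0.2761 x 0.01245 = 0.003437 mol, which equals the excess n(KOH).
So n(KOH) consumed by the sample = 0.02078 - 0.003437 = 0.01734 mol.
n(C9H8O4) = 0.01734 / 2 = 0.008672 mol.
mass C9H8O4 = 0.008672 x 180.16 = 1.562 g, so %C9H8O4 = 1.562/2.2444 x 100 = 69.6%.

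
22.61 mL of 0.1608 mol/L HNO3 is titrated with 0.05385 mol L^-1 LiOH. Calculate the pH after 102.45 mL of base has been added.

n(acid) = 0.1608 x 0.02261 = 0.003636 mol; n(LiOH) added = 0.05385 x 0.1024 = 0.005517 mol.
Base is in excess by 0.005517 - 0.003636 = 0.001881 mol in a total volume of 0.1251 L.
[OH^-] = 0.001881/0.1251 = 0.01504 M, so pOH = 1.82 and pH = 14.00 - 1.82 = 12.18.

12.18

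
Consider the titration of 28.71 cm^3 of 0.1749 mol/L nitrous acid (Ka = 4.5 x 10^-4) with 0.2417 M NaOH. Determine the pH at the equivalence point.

n(HNO2) = 0.1749 x 0.02871 = 0.005021 mol; V(NaOH) at equivalence = 0.005021/0.2417 = 0.02078 L.
At equivalence all the acid is converted to NO2-; total volume = 0.02871 + 0.02078 = 0.04949 L, so [NO2-] = 0.005021/0.04949 = 0.1015 M.
Kb = Kw/Ka = 1.0e-14 / 4.5 x 10^-4 = 2.22e-11.
[OH^-] = sqrt(Kb x [NO2-]) = sqrt(2.22e-11 x 0.1015) = 1.50e-6 M.
pOH = 5.82, so pH = 14.00 - 5.82 = 8.18.

8.18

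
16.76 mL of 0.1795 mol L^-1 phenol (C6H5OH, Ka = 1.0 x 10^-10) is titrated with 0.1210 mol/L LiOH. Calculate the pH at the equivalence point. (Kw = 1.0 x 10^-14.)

11.43

n(C6H5OH) = 0.1795 x 0.01676 = 0.003008 mol; V(LiOH) at equivalence = 0.003008/0.1210 = 0.02486 L.
At equivalence all the acid is converted to C6H5O-; total volume = 0.01676 + 0.02486 = 0.04162 L, so [C6H5O-] = 0.003008/0.04162 = 0.07228 M.
Kb = Kw/Ka = 1.0e-14 / 1.0 x 10^-10 = 0.000100.
[OH^-] = sqrt(Kb x [C6H5O-]) = sqrt(0.000100 x 0.07228) = 0.00269 M.
pOH = 2.57, so pH = 14.00 - 2.57 = 11.43.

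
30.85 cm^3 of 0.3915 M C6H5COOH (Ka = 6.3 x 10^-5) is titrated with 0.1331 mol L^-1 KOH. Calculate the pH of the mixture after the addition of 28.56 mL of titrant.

3.86

Initial n(C6H5COOH) = 0.3915 x 0.03085 = 0.01208 mol.
n(KOH) added = 0.1331 x 0.02856 = 0.003801 mol, converting that many moles of C6H5COOH to C6H5COO-.
Remaining n(C6H5COOH) = 0.008276 mol; n(C6H5COO-) = 0.003801 mol.
By Henderson-Hasselbalch, pH = pKa + log([A^-]/[HA]) = 4.20 + log(0.003801/0.008276) = 4.20 + (-0.34) = 3.86.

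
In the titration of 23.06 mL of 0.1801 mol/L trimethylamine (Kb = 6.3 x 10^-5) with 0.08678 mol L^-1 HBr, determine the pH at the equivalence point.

5.52

n((CH3)3N) = 0.1801 x 0.02306 = 0.004153 mol; V(HBr) at equivalence = 0.004153/0.08678 = 0.04786 L.
At equivalence the base is fully converted to (CH3)3NH+; total volume = 0.07092 L, so [(CH3)3NH+] = 0.004153/0.07092 = 0.05856 M.
Ka((CH3)3NH+) = Kw/Kb = 1.0e-14 / 6.3 x 10^-5 = 1.59e-10.
[H^+] = sqrt(Ka x [(CH3)3NH+]) = sqrt(1.59e-10 x 0.05856) = 3.05e-6 M.
pH = -log(3.05e-6) = 5.52.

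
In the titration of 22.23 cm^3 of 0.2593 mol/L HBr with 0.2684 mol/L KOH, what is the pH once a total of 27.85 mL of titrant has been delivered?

12.53

n(acid) = 0.2593 x 0.02223 = 0.005764 mol; n(KOH) added = 0.2684 x 0.02785 = 0.007475 mol.
Base is in excess by 0.007475 - 0.005764 = 0.001711 mol in a total volume of 0.05008 L.
[OH^-] = 0.001711/0.05008 = 0.03416 M, so pOH = 1.47 and pH = 14.00 - 1.47 = 12.53.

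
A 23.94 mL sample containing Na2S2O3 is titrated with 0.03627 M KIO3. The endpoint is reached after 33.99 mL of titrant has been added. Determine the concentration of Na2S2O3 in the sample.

0.309 M

n(KIO3) = 0.03627 x 0.03399 = 0.001233 mol.
From the balanced equation, 1 mol KIO3 reacts with 6 mol Na2S2O3, so n(Na2S2O3) = 0.001233 x 6/1 = 0.007397 mol.
[Na2S2O3] = 0.007397 / 0.02394 L = 0.309 M.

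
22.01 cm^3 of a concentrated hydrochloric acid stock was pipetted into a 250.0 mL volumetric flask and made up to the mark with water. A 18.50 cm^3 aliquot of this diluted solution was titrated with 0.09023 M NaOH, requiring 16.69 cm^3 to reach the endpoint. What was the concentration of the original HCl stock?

0.925 M

n(NaOH) = 0.09023 x 0.01669 = 0.001506 mol.
n(HCl) in the aliquot = 0.001506 mol.
[diluted HCl] = 0.001506 / 0.01850 = 0.08140 M.
Dilution factor = 250.0/22.01 = 11.36, so [stock] = 0.08140 x 11.36 = 0.925 M.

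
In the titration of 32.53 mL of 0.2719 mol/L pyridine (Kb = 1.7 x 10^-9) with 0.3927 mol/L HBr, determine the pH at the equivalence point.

3.01

n(C5H5N) = 0.2719 x 0.03253 = 0.008845 mol; V(HBr) at equivalence = 0.008845/0.3927 = 0.02252 L.
At equivalence the base is fully converted to C5H5NH+; total volume = 0.05505 L, so [C5H5NH+] = 0.008845/0.05505 = 0.1607 M.
Ka(C5H5NH+) = Kw/Kb = 1.0e-14 / 1.7 x 10^-9 = 5.88e-6.
[H^+] = sqrt(Ka x [C5H5NH+]) = sqrt(5.88e-6 x 0.1607) = 0.000972 M.
pH = -log(0.000972) = 3.01.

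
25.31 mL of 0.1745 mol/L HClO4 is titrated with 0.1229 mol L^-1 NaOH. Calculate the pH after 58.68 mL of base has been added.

12.52

n(acid) = 0.1745 x 0.02531 = 0.004417 mol; n(NaOH) added = 0.1229 x 0.05868 = 0.007212 mol.
Base is in excess by 0.007212 - 0.004417 = 0.002795 mol in a total volume of 0.08399 L.
[OH^-] = 0.002795/0.08399 = 0.03328 M, so pOH = 1.48 and pH = 14.00 - 1.48 = 12.52.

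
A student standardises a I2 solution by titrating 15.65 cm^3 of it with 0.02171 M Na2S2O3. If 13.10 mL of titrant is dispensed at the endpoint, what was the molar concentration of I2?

n(Na2S2O3) = 0.02171 x 0.01310 = 0.0002844 mol.
From the balanced equation, 2 mol Na2S2O3 reacts with 1 mol I2, so n(I2) = 0.0002844 x 1/2 = 0.0001422 mol.
[I2] = 0.0001422 / 0.01565 L = 0.00909 M.

0.00909 M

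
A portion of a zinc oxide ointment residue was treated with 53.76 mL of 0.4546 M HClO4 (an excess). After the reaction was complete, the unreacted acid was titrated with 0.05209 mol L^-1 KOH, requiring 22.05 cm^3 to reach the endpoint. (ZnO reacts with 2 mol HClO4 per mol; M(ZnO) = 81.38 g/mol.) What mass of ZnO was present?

0.948 g

Total n(HClO4) added = 0.4546 x 0.05376 = 0.02444 mol.
n(KOH) used = 0.05209 x 0.02205 = 0.001149 mol, which equals the excess n(HClO4).
So n(HClO4) consumed by the sample = 0.02444 - 0.001149 = 0.02329 mol.
n(ZnO) = 0.02329 / 2 = 0.01165 mol.
mass = 0.01165 mol x 81.38 g/mol = 0.948 g.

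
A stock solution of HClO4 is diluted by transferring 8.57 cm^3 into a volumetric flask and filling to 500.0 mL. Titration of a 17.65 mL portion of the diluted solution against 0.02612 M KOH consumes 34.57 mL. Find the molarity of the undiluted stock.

2.98 M

n(KOH) = 0.02612 x 0.03457 = 0.0009030 mol.
n(HClO4) in the aliquot = 0.0009030 mol.
[diluted HClO4] = 0.0009030 / 0.01765 = 0.05116 M.
Dilution factor = 500.0/8.570 = 58.34, so [stock] = 0.05116 x 58.34 = 2.98 M.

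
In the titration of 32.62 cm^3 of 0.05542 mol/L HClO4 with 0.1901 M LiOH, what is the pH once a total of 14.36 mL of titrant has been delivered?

n(acid) = 0.05542 x 0.03262 = 0.001808 mol; n(LiOH) added = 0.1901 x 0.01436 = 0.002730 mol.
Base is in excess by 0.002730 - 0.001808 = 0.0009220 mol in a total volume of 0.04698 L.
[OH^-] = 0.0009220/0.04698 = 0.01963 M, so pOH = 1.71 and pH = 14.00 - 1.71 = 12.29.

12.29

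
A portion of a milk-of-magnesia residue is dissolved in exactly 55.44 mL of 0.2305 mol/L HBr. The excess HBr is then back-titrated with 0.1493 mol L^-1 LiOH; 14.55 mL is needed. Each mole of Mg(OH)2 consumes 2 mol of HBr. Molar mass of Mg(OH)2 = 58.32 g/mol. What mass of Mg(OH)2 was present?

0.309 g

Total n(HBr) added = 0.2305 x 0.05544 = 0.01278 mol.
n(LiOH) used = 0.1493 x 0.01455 = 0.002172 mol, which equals the excess n(HBr).
So n(HBr) consumed by the sample = 0.01278 - 0.002172 = 0.01061 mol.
n(Mg(OH)2) = 0.01061 / 2 = 0.005303 mol.
mass = 0.005303 mol x 58.32 g/mol = 0.309 g.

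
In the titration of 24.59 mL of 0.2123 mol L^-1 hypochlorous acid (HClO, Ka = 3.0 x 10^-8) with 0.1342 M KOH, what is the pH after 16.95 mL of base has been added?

Initial n(HClO) = 0.2123 x 0.02459 = 0.005220 mol.
n(KOH) added = 0.1342 x 0.01695 = 0.002275 mol, converting that many moles of HClO to ClO-.
Remaining n(HClO) = 0.002946 mol; n(ClO-) = 0.002275 mol.
By Henderson-Hasselbalch, pH = pKa + log([A^-]/[HA]) = 7.52 + log(0.002275/0.002946) = 7.52 + (-0.11) = 7.41.

7.41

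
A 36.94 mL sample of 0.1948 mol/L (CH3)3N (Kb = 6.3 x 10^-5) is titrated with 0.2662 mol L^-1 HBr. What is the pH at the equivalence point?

5.37

n((CH3)3N) = 0.1948 x 0.03694 = 0.007196 mol; V(HBr) at equivalence = 0.007196/0.2662 = 0.02703 L.
At equivalence the base is fully converted to (CH3)3NH+; total volume = 0.06397 L, so [(CH3)3NH+] = 0.007196/0.06397 = 0.1125 M.
Ka((CH3)3NH+) = Kw/Kb = 1.0e-14 / 6.3 x 10^-5 = 1.59e-10.
[H^+] = sqrt(Ka x [(CH3)3NH+]) = sqrt(1.59e-10 x 0.1125) = 4.23e-6 M.
pH = -log(4.23e-6) = 5.37.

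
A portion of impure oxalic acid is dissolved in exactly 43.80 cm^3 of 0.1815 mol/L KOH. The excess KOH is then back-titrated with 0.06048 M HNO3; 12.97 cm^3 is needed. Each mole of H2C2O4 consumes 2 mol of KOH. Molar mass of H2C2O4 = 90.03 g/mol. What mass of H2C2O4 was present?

0.323 g

Total n(KOH) added = 0.1815 x 0.04380 = 0.007950 mol.
n(HNO3) used = 0.06048 x 0.01297 = 0.0007844 mol, which equals the excess n(KOH).
So n(KOH) consumed by the sample = 0.007950 - 0.0007844 = 0.007165 mol.
n(H2C2O4) = 0.007165 / 2 = 0.003583 mol.
mass = 0.003583 mol x 90.03 g/mol = 0.323 g.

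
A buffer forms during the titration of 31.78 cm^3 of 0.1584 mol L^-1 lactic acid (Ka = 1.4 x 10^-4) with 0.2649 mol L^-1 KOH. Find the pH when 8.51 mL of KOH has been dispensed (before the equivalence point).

Initial n(HC3H5O3) = 0.1584 x 0.03178 = 0.005034 mol.
n(KOH) added = 0.2649 x 0.008510 = 0.002254 mol, converting that many moles of HC3H5O3 to C3H5O3-.
Remaining n(HC3H5O3) = 0.002780 mol; n(C3H5O3-) = 0.002254 mol.
By Henderson-Hasselbalch, pH = pKa + log([A^-]/[HA]) = 3.85 + log(0.002254/0.002780) = 3.85 + (-0.09) = 3.76.

3.76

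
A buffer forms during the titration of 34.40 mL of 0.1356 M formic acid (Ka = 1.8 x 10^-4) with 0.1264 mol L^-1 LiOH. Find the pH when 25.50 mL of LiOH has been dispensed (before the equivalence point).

Initial n(HCOOH) = 0.1356 x 0.03440 = 0.004665 mol.
n(LiOH) added = 0.1264 x 0.02550 = 0.003223 mol, converting that many moles of HCOOH to HCOO-.
Remaining n(HCOOH) = 0.001441 mol; n(HCOO-) = 0.003223 mol.
By Henderson-Hasselbalch, pH = pKa + log([A^-]/[HA]) = 3.74 + log(0.003223/0.001441) = 3.74 + (+0.35) = 4.09.

4.09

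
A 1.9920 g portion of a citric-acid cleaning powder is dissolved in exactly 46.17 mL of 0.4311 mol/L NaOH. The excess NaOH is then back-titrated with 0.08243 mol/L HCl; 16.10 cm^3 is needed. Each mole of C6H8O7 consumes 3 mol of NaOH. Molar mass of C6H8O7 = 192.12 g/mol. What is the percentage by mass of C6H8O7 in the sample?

Total n(NaOH) added = 0.4311 x 0.04617 = 0.01990 mol.
n(HCl) used = 0.08243 x 0.01610 = 0.001327 mol, which equals the excess n(NaOH).
So n(NaOH) consumed by the sample = 0.01990 - 0.001327 = 0.01858 mol.
n(C6H8O7) = 0.01858 / 3 = 0.006192 mol.
mass C6H8O7 = 0.006192 x 192.12 = 1.190 g, so %C6H8O7 = 1.190/1.9920 x 100 = 59.7%.

59.7%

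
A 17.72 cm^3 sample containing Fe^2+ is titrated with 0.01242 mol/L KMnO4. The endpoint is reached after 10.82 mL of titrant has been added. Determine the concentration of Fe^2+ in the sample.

n(KMnO4) = 0.01242 x 0.01082 = 0.0001344 mol.
From the balanced equation, 1 mol KMnO4 reacts with 5 mol Fe^2+, so n(Fe^2+) = 0.0001344 x 5/1 = 0.0006719 mol.
[Fe^2+] = 0.0006719 / 0.01772 L = 0.0379 M.

0.0379 M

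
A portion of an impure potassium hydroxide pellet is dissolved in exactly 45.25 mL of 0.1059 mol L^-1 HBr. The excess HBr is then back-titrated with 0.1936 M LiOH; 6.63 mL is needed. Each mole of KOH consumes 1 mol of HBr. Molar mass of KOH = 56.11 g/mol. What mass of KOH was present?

0.197 g

Total n(HBr) added = 0.1059 x 0.04525 = 0.004792 mol.
n(LiOH) used = 0.1936 x 0.006630 = 0.001284 mol, which equals the excess n(HBr).
So n(HBr) consumed by the sample = 0.004792 - 0.001284 = 0.003508 mol.
n(KOH) = 0.003508 / 1 = 0.003508 mol.
mass = 0.003508 mol x 56.11 g/mol = 0.197 g.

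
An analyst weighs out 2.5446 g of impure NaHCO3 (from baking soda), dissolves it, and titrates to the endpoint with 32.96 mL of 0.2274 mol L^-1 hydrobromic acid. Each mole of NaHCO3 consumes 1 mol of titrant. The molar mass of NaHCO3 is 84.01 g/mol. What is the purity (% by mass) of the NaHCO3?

24.7%

n(HBr) = 0.2274 x 0.03296 = 0.007495 mol.
n(NaHCO3) = 0.007495 / 1 = 0.007495 mol.
mass of NaHCO3 = 0.007495 x 84.01 = 0.6297 g.
% purity = 0.6297 / 2.5446 x 100 = 24.7%.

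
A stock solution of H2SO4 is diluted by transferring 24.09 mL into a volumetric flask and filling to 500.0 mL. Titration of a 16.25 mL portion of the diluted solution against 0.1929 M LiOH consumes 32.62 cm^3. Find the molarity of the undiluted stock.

n(LiOH) = 0.1929 x 0.03262 = 0.006292 mol.
n(H2SO4) in the aliquot = 0.006292 x 1/2 = 0.003146 mol.
[diluted H2SO4] = 0.003146 / 0.01625 = 0.1936 M.
Dilution factor = 500.0/24.09 = 20.76, so [stock] = 0.1936 x 20.76 = 4.02 M.

4.02 M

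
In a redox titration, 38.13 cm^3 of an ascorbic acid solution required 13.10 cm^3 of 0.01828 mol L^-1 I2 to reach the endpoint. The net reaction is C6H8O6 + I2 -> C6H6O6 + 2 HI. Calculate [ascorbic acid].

n(I2) = 0.01828 x 0.01310 = 0.0002395 mol.
From the balanced equation, 1 mol I2 reacts with 1 mol ascorbic acid, so n(ascorbic acid) = 0.0002395 x 1/1 = 0.0002395 mol.
[ascorbic acid] = 0.0002395 / 0.03813 L = 0.00628 M.

0.00628 M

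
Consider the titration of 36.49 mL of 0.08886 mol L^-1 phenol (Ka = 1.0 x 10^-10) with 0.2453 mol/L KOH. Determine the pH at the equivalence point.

11.41

n(C6H5OH) = 0.08886 x 0.03649 = 0.003243 mol; V(KOH) at equivalence = 0.003243/0.2453 = 0.01322 L.
At equivalence all the acid is converted to C6H5O-; total volume = 0.03649 + 0.01322 = 0.04971 L, so [C6H5O-] = 0.003243/0.04971 = 0.06523 M.
Kb = Kw/Ka = 1.0e-14 / 1.0 x 10^-10 = 0.000100.
[OH^-] = sqrt(Kb x [C6H5O-]) = sqrt(0.000100 x 0.06523) = 0.00255 M.
pOH = 2.59, so pH = 14.00 - 2.59 = 11.41.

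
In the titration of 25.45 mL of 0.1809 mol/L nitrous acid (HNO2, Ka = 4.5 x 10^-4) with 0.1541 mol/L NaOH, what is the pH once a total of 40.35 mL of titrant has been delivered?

n(acid) = 0.1809 x 0.02545 = 0.004604 mol; n(NaOH) added = 0.1541 x 0.04035 = 0.006218 mol.
Base is in excess by 0.006218 - 0.004604 = 0.001614 mol in a total volume of 0.06580 L.
[OH^-] = 0.001614/0.06580 = 0.02453 M, so pOH = 1.61 and pH = 14.00 - 1.61 = 12.39.

12.39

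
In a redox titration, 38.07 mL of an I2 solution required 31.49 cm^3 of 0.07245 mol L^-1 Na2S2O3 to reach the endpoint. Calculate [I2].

0.0300 M

n(Na2S2O3) = 0.07245 x 0.03149 = 0.002281 mol.
From the balanced equation, 2 mol Na2S2O3 reacts with 1 mol I2, so n(I2) = 0.002281 x 1/2 = 0.001141 mol.
[I2] = 0.001141 / 0.03807 L = 0.0300 M.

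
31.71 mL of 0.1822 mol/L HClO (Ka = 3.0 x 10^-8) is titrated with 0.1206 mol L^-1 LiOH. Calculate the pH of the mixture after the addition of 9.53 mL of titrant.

6.92

Initial n(HClO) = 0.1822 x 0.03171 = 0.005778 mol.
n(LiOH) added = 0.1206 x 0.009530 = 0.001149 mol, converting that many moles of HClO to ClO-.
Remaining n(HClO) = 0.004628 mol; n(ClO-) = 0.001149 mol.
By Henderson-Hasselbalch, pH = pKa + log([A^-]/[HA]) = 7.52 + log(0.001149/0.004628) = 7.52 + (-0.60) = 6.92.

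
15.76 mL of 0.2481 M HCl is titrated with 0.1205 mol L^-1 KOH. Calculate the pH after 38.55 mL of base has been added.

n(acid) = 0.2481 x 0.01576 = 0.003910 mol; n(KOH) added = 0.1205 x 0.03855 = 0.004645 mol.
Base is in excess by 0.004645 - 0.003910 = 0.0007352 mol in a total volume of 0.05431 L.
[OH^-] = 0.0007352/0.05431 = 0.01354 M, so pOH = 1.87 and pH = 14.00 - 1.87 = 12.13.

12.13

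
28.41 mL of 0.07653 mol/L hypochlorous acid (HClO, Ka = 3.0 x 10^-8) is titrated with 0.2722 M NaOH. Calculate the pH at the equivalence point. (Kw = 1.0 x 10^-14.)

n(HClO) = 0.07653 x 0.02841 = 0.002174 mol; V(NaOH) at equivalence = 0.002174/0.2722 = 0.007988 L.
At equivalence all the acid is converted to ClO-; total volume = 0.02841 + 0.007988 = 0.03640 L, so [ClO-] = 0.002174/0.03640 = 0.05974 M.
Kb = Kw/Ka = 1.0e-14 / 3.0 x 10^-8 = 3.33e-7.
[OH^-] = sqrt(Kb x [ClO-]) = sqrt(3.33e-7 x 0.05974) = 0.000141 M.
pOH = 3.85, so pH = 14.00 - 3.85 = 10.15.

10.15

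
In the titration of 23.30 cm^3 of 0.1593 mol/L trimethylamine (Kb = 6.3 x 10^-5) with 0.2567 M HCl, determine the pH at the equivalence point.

n((CH3)3N) = 0.1593 x 0.02330 = 0.003712 mol; V(HCl) at equivalence = 0.003712/0.2567 = 0.01446 L.
At equivalence the base is fully converted to (CH3)3NH+; total volume = 0.03776 L, so [(CH3)3NH+] = 0.003712/0.03776 = 0.09830 M.
Ka((CH3)3NH+) = Kw/Kb = 1.0e-14 / 6.3 x 10^-5 = 1.59e-10.
[H^+] = sqrt(Ka x [(CH3)3NH+]) = sqrt(1.59e-10 x 0.09830) = 3.95e-6 M.
pH = -log(3.95e-6) = 5.40.

5.40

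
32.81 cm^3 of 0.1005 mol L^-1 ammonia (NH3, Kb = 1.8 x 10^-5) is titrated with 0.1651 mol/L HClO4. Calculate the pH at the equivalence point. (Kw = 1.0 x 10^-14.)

5.23

n(NH3) = 0.1005 x 0.03281 = 0.003297 mol; V(HClO4) at equivalence = 0.003297/0.1651 = 0.01997 L.
At equivalence the base is fully converted to NH4+; total volume = 0.05278 L, so [NH4+] = 0.003297/0.05278 = 0.06247 M.
Ka(NH4+) = Kw/Kb = 1.0e-14 / 1.8 x 10^-5 = 5.56e-10.
[H^+] = sqrt(Ka x [NH4+]) = sqrt(5.56e-10 x 0.06247) = 5.89e-6 M.
pH = -log(5.89e-6) = 5.23.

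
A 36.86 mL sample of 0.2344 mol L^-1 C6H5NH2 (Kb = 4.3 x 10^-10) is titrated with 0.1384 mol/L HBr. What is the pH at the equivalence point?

2.85

n(C6H5NH2) = 0.2344 x 0.03686 = 0.008640 mol; V(HBr) at equivalence = 0.008640/0.1384 = 0.06243 L.
At equivalence the base is fully converted to C6H5NH3+; total volume = 0.09929 L, so [C6H5NH3+] = 0.008640/0.09929 = 0.08702 M.
Ka(C6H5NH3+) = Kw/Kb = 1.0e-14 / 4.3 x 10^-10 = 2.33e-5.
[H^+] = sqrt(Ka x [C6H5NH3+]) = sqrt(2.33e-5 x 0.08702) = 0.00142 M.
pH = -log(0.00142) = 2.85.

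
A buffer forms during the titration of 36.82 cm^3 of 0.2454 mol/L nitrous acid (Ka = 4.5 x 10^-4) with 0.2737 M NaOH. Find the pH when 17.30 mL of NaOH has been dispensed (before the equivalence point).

3.39

Initial n(HNO2) = 0.2454 x 0.03682 = 0.009036 mol.
n(NaOH) added = 0.2737 x 0.01730 = 0.004735 mol, converting that many moles of HNO2 to NO2-.
Remaining n(HNO2) = 0.004301 mol; n(NO2-) = 0.004735 mol.
By Henderson-Hasselbalch, pH = pKa + log([A^-]/[HA]) = 3.35 + log(0.004735/0.004301) = 3.35 + (+0.04) = 3.39.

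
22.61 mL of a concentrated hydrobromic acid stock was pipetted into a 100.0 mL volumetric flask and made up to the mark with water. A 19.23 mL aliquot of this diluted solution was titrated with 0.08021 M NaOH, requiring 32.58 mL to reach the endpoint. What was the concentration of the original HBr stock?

n(NaOH) = 0.08021 x 0.03258 = 0.002613 mol.
n(HBr) in the aliquot = 0.002613 mol.
[diluted HBr] = 0.002613 / 0.01923 = 0.1359 M.
Dilution factor = 100.0/22.61 = 4.423, so [stock] = 0.1359 x 4.423 = 0.601 M.

0.601 M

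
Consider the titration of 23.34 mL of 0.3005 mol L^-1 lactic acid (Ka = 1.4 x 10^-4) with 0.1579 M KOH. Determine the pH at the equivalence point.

n(HC3H5O3) = 0.3005 x 0.02334 = 0.007014 mol; V(KOH) at equivalence = 0.007014/0.1579 = 0.04442 L.
At equivalence all the acid is converted to C3H5O3-; total volume = 0.02334 + 0.04442 = 0.06776 L, so [C3H5O3-] = 0.007014/0.06776 = 0.1035 M.
Kb = Kw/Ka = 1.0e-14 / 1.4 x 10^-4 = 7.14e-11.
[OH^-] = sqrt(Kb x [C3H5O3-]) = sqrt(7.14e-11 x 0.1035) = 2.72e-6 M.
pOH = 5.57, so pH = 14.00 - 5.57 = 8.43.

8.43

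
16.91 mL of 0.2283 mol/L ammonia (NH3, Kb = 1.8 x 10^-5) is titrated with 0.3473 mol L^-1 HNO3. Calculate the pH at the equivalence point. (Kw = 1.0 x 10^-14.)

n(NH3) = 0.2283 x 0.01691 = 0.003861 mol; V(HNO3) at equivalence = 0.003861/0.3473 = 0.01112 L.
At equivalence the base is fully converted to NH4+; total volume = 0.02803 L, so [NH4+] = 0.003861/0.02803 = 0.1377 M.
Ka(NH4+) = Kw/Kb = 1.0e-14 / 1.8 x 10^-5 = 5.56e-10.
[H^+] = sqrt(Ka x [NH4+]) = sqrt(5.56e-10 x 0.1377) = 8.75e-6 M.
pH = -log(8.75e-6) = 5.06.

5.06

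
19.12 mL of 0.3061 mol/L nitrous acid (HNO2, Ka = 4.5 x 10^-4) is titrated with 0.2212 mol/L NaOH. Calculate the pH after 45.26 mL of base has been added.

n(acid) = 0.3061 x 0.01912 = 0.005853 mol; n(NaOH) added = 0.2212 x 0.04526 = 0.01001 mol.
Base is in excess by 0.01001 - 0.005853 = 0.004159 mol in a total volume of 0.06438 L.
[OH^-] = 0.004159/0.06438 = 0.06460 M, so pOH = 1.19 and pH = 14.00 - 1.19 = 12.81.

12.81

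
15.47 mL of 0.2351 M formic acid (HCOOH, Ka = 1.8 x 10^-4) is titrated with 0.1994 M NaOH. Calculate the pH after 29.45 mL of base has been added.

n(acid) = 0.2351 x 0.01547 = 0.003637 mol; n(NaOH) added = 0.1994 x 0.02945 = 0.005872 mol.
Base is in excess by 0.005872 - 0.003637 = 0.002235 mol in a total volume of 0.04492 L.
[OH^-] = 0.002235/0.04492 = 0.04976 M, so pOH = 1.30 and pH = 14.00 - 1.30 = 12.70.

12.70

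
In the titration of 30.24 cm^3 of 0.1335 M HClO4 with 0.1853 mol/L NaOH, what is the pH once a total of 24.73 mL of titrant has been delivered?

n(acid) = 0.1335 x 0.03024 = 0.004037 mol; n(NaOH) added = 0.1853 x 0.02473 = 0.004582 mol.
Base is in excess by 0.004582 - 0.004037 = 0.0005454 mol in a total volume of 0.05497 L.
[OH^-] = 0.0005454/0.05497 = 0.009922 M, so pOH = 2.00 and pH = 14.00 - 2.00 = 12.00.

12.00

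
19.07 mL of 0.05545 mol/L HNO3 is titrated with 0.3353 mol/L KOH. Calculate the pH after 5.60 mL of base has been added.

12.52

n(acid) = 0.05545 x 0.01907 = 0.001057 mol; n(KOH) added = 0.3353 x 0.005600 = 0.001878 mol.
Base is in excess by 0.001878 - 0.001057 = 0.0008202 mol in a total volume of 0.02467 L.
[OH^-] = 0.0008202/0.02467 = 0.03325 M, so pOH = 1.48 and pH = 14.00 - 1.48 = 12.52.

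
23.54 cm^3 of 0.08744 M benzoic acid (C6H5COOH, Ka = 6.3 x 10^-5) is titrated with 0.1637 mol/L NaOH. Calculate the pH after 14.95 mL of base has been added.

12.00

n(acid) = 0.08744 x 0.02354 = 0.002058 mol; n(NaOH) added = 0.1637 x 0.01495 = 0.002447 mol.
Base is in excess by 0.002447 - 0.002058 = 0.0003890 mol in a total volume of 0.03849 L.
[OH^-] = 0.0003890/0.03849 = 0.01011 M, so pOH = 2.00 and pH = 14.00 - 2.00 = 12.00.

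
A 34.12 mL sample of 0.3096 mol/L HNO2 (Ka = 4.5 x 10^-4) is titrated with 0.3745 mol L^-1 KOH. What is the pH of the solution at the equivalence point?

n(HNO2) = 0.3096 x 0.03412 = 0.01056 mol; V(KOH) at equivalence = 0.01056/0.3745 = 0.02821 L.
At equivalence all the acid is converted to NO2-; total volume = 0.03412 + 0.02821 = 0.06233 L, so [NO2-] = 0.01056/0.06233 = 0.1695 M.
Kb = Kw/Ka = 1.0e-14 / 4.5 x 10^-4 = 2.22e-11.
[OH^-] = sqrt(Kb x [NO2-]) = sqrt(2.22e-11 x 0.1695) = 1.94e-6 M.
pOH = 5.71, so pH = 14.00 - 5.71 = 8.29.

8.29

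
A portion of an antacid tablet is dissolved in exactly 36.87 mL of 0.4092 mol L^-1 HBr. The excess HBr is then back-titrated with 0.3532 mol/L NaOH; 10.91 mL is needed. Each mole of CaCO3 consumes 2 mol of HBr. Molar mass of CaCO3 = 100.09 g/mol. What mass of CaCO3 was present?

Total n(HBr) added = 0.4092 x 0.03687 = 0.01509 mol.
n(NaOH) used = 0.3532 x 0.01091 = 0.003853 mol, which equals the excess n(HBr).
So n(HBr) consumed by the sample = 0.01509 - 0.003853 = 0.01123 mol.
n(CaCO3) = 0.01123 / 2 = 0.005617 mol.
mass = 0.005617 mol x 100.09 g/mol = 0.562 g.

0.562 g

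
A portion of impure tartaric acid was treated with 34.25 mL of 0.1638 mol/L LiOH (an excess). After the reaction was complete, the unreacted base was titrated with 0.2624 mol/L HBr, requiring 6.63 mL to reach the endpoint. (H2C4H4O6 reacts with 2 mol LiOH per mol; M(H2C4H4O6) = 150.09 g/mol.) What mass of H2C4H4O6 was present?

0.290 g

Total n(LiOH) added = 0.1638 x 0.03425 = 0.005610 mol.
n(HBr) used = 0.2624 x 0.006630 = 0.001740 mol, which equals the excess n(LiOH).
So n(LiOH) consumed by the sample = 0.005610 - 0.001740 = 0.003870 mol.
n(H2C4H4O6) = 0.003870 / 2 = 0.001935 mol.
mass = 0.001935 mol x 150.09 g/mol = 0.290 g.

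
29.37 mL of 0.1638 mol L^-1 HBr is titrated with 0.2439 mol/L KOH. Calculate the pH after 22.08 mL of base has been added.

12.05

n(acid) = 0.1638 x 0.02937 = 0.004811 mol; n(KOH) added = 0.2439 x 0.02208 = 0.005385 mol.
Base is in excess by 0.005385 - 0.004811 = 0.0005745 mol in a total volume of 0.05145 L.
[OH^-] = 0.0005745/0.05145 = 0.01117 M, so pOH = 1.95 and pH = 14.00 - 1.95 = 12.05.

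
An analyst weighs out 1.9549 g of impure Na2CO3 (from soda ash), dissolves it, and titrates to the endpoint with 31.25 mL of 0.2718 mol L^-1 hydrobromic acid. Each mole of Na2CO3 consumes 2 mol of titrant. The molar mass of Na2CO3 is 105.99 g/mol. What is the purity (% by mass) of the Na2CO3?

n(HBr) = 0.2718 x 0.03125 = 0.008494 mol.
n(Na2CO3) = 0.008494 / 2 = 0.004247 mol.
mass of Na2CO3 = 0.004247 x 105.99 = 0.4501 g.
% purity = 0.4501 / 1.9549 x 100 = 23.0%.

23.0%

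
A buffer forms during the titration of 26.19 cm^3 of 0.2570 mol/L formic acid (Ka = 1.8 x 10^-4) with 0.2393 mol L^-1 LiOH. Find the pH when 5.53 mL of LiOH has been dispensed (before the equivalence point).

3.13

Initial n(HCOOH) = 0.2570 x 0.02619 = 0.006731 mol.
n(LiOH) added = 0.2393 x 0.005530 = 0.001323 mol, converting that many moles of HCOOH to HCOO-.
Remaining n(HCOOH) = 0.005408 mol; n(HCOO-) = 0.001323 mol.
By Henderson-Hasselbalch, pH = pKa + log([A^-]/[HA]) = 3.74 + log(0.001323/0.005408) = 3.74 + (-0.61) = 3.13.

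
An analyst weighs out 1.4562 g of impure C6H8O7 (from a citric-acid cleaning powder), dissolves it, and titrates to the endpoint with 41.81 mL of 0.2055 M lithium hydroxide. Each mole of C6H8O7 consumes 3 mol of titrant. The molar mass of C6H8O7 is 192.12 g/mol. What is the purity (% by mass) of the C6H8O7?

37.8%

n(LiOH) = 0.2055 x 0.04181 = 0.008592 mol.
n(C6H8O7) = 0.008592 / 3 = 0.002864 mol.
mass of C6H8O7 = 0.002864 x 192.12 = 0.5502 g.
% purity = 0.5502 / 1.4562 x 100 = 37.8%.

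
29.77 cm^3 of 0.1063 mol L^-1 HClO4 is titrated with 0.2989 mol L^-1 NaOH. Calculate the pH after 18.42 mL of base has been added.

n(acid) = 0.1063 x 0.02977 = 0.003165 mol; n(NaOH) added = 0.2989 x 0.01842 = 0.005506 mol.
Base is in excess by 0.005506 - 0.003165 = 0.002341 mol in a total volume of 0.04819 L.
[OH^-] = 0.002341/0.04819 = 0.04858 M, so pOH = 1.31 and pH = 14.00 - 1.31 = 12.69.

12.69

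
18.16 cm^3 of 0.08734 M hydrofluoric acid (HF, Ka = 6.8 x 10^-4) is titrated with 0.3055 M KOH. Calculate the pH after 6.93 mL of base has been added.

n(acid) = 0.08734 x 0.01816 = 0.001586 mol; n(KOH) added = 0.3055 x 0.006930 = 0.002117 mol.
Base is in excess by 0.002117 - 0.001586 = 0.0005310 mol in a total volume of 0.02509 L.
[OH^-] = 0.0005310/0.02509 = 0.02116 M, so pOH = 1.67 and pH = 14.00 - 1.67 = 12.33.

12.33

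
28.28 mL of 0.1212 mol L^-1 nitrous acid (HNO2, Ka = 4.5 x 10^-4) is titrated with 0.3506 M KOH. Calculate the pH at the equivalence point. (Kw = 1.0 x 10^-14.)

n(HNO2) = 0.1212 x 0.02828 = 0.003428 mol; V(KOH) at equivalence = 0.003428/0.3506 = 0.009776 L.
At equivalence all the acid is converted to NO2-; total volume = 0.02828 + 0.009776 = 0.03806 L, so [NO2-] = 0.003428/0.03806 = 0.09007 M.
Kb = Kw/Ka = 1.0e-14 / 4.5 x 10^-4 = 2.22e-11.
[OH^-] = sqrt(Kb x [NO2-]) = sqrt(2.22e-11 x 0.09007) = 1.41e-6 M.
pOH = 5.85, so pH = 14.00 - 5.85 = 8.15.

8.15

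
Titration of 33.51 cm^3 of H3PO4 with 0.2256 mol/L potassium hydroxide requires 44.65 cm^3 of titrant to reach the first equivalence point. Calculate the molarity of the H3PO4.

0.301 M

n(KOH) = 0.2256 x 0.04465 = 0.01007 mol.
At the first equivalence point, 1 mol OH^- react per mol H3PO4, so n(H3PO4) = 0.01007 / 1 = 0.01007 mol.
[H3PO4] = 0.01007 / 0.03351 L = 0.301 M.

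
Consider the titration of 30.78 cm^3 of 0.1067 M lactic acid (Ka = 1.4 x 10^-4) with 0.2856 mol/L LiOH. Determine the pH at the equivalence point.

n(HC3H5O3) = 0.1067 x 0.03078 = 0.003284 mol; V(LiOH) at equivalence = 0.003284/0.2856 = 0.01150 L.
At equivalence all the acid is converted to C3H5O3-; total volume = 0.03078 + 0.01150 = 0.04228 L, so [C3H5O3-] = 0.003284/0.04228 = 0.07768 M.
Kb = Kw/Ka = 1.0e-14 / 1.4 x 10^-4 = 7.14e-11.
[OH^-] = sqrt(Kb x [C3H5O3-]) = sqrt(7.14e-11 x 0.07768) = 2.36e-6 M.
pOH = 5.63, so pH = 14.00 - 5.63 = 8.37.

8.37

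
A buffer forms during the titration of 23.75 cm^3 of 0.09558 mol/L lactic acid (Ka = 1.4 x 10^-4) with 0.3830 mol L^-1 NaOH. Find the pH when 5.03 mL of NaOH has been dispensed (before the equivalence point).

4.60

Initial n(HC3H5O3) = 0.09558 x 0.02375 = 0.002270 mol.
n(NaOH) added = 0.3830 x 0.005030 = 0.001926 mol, converting that many moles of HC3H5O3 to C3H5O3-.
Remaining n(HC3H5O3) = 0.0003435 mol; n(C3H5O3-) = 0.001926 mol.
By Henderson-Hasselbalch, pH = pKa + log([A^-]/[HA]) = 3.85 + log(0.001926/0.0003435) = 3.85 + (+0.75) = 4.60.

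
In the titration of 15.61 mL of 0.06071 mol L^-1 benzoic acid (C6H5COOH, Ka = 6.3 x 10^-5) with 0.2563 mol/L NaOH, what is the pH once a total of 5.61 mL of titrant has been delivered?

n(acid) = 0.06071 x 0.01561 = 0.0009477 mol; n(NaOH) added = 0.2563 x 0.005610 = 0.001438 mol.
Base is in excess by 0.001438 - 0.0009477 = 0.0004902 mol in a total volume of 0.02122 L.
[OH^-] = 0.0004902/0.02122 = 0.02310 M, so pOH = 1.64 and pH = 14.00 - 1.64 = 12.36.

12.36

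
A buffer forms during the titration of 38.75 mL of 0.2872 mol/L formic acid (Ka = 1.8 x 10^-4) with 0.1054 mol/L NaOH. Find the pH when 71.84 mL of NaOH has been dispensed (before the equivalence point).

Initial n(HCOOH) = 0.2872 x 0.03875 = 0.01113 mol.
n(NaOH) added = 0.1054 x 0.07184 = 0.007572 mol, converting that many moles of HCOOH to HCOO-.
Remaining n(HCOOH) = 0.003557 mol; n(HCOO-) = 0.007572 mol.
By Henderson-Hasselbalch, pH = pKa + log([A^-]/[HA]) = 3.74 + log(0.007572/0.003557) = 3.74 + (+0.33) = 4.07.

4.07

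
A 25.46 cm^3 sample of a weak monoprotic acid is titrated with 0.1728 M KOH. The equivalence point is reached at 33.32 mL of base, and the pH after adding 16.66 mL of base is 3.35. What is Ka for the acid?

4.5 x 10^-4

16.66 mL is half of the equivalence volume, so this is the half-equivalence point where [HA] = [A^-].
At half-equivalence pH = pKa, so pKa = 3.35.
Ka = 10^(-3.35) = 4.5 x 10^-4.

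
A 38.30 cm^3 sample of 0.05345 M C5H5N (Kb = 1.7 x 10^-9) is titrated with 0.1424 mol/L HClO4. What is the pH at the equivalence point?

3.32

n(C5H5N) = 0.05345 x 0.03830 = 0.002047 mol; V(HClO4) at equivalence = 0.002047/0.1424 = 0.01438 L.
At equivalence the base is fully converted to C5H5NH+; total volume = 0.05268 L, so [C5H5NH+] = 0.002047/0.05268 = 0.03886 M.
Ka(C5H5NH+) = Kw/Kb = 1.0e-14 / 1.7 x 10^-9 = 5.88e-6.
[H^+] = sqrt(Ka x [C5H5NH+]) = sqrt(5.88e-6 x 0.03886) = 0.000478 M.
pH = -log(0.000478) = 3.32.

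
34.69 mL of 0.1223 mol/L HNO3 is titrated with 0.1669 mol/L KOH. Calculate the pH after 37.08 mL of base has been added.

12.43

n(acid) = 0.1223 x 0.03469 = 0.004243 mol; n(KOH) added = 0.1669 x 0.03708 = 0.006189 mol.
Base is in excess by 0.006189 - 0.004243 = 0.001946 mol in a total volume of 0.07177 L.
[OH^-] = 0.001946/0.07177 = 0.02712 M, so pOH = 1.57 and pH = 14.00 - 1.57 = 12.43.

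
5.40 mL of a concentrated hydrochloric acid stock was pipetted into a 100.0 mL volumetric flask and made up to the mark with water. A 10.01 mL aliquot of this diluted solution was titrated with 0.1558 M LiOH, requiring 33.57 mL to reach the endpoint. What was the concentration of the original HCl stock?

9.68 M

n(LiOH) = 0.1558 x 0.03357 = 0.005230 mol.
n(HCl) in the aliquot = 0.005230 mol.
[diluted HCl] = 0.005230 / 0.01001 = 0.5225 M.
Dilution factor = 100.0/5.400 = 18.52, so [stock] = 0.5225 x 18.52 = 9.68 M.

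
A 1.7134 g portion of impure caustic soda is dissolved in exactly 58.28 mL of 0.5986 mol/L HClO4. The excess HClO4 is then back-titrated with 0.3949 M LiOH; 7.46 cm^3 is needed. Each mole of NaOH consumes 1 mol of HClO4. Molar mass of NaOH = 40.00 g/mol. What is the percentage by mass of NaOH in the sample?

74.6%

Total n(HClO4) added = 0.5986 x 0.05828 = 0.03489 mol.
n(LiOH) used = 0.3949 x 0.007460 = 0.002946 mol, which equals the excess n(HClO4).
So n(HClO4) consumed by the sample = 0.03489 - 0.002946 = 0.03194 mol.
n(NaOH) = 0.03194 / 1 = 0.03194 mol.
mass NaOH = 0.03194 x 40.00 = 1.278 g, so %NaOH = 1.278/1.7134 x 100 = 74.6%.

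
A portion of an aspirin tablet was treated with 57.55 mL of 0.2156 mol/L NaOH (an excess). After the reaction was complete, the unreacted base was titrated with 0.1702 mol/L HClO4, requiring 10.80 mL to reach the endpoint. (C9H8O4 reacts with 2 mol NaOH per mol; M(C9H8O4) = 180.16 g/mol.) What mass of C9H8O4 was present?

0.952 g

Total n(NaOH) added = 0.2156 x 0.05755 = 0.01241 mol.
n(HClO4) used = 0.1702 x 0.01080 = 0.001838 mol, which equals the excess n(NaOH).
So n(NaOH) consumed by the sample = 0.01241 - 0.001838 = 0.01057 mol.
n(C9H8O4) = 0.01057 / 2 = 0.005285 mol.
mass = 0.005285 mol x 180.16 g/mol = 0.952 g.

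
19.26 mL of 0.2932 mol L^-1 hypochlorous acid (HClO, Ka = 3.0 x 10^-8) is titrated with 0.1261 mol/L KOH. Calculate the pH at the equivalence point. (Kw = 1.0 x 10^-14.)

10.23

n(HClO) = 0.2932 x 0.01926 = 0.005647 mol; V(KOH) at equivalence = 0.005647/0.1261 = 0.04478 L.
At equivalence all the acid is converted to ClO-; total volume = 0.01926 + 0.04478 = 0.06404 L, so [ClO-] = 0.005647/0.06404 = 0.08818 M.
Kb = Kw/Ka = 1.0e-14 / 3.0 x 10^-8 = 3.33e-7.
[OH^-] = sqrt(Kb x [ClO-]) = sqrt(3.33e-7 x 0.08818) = 0.000171 M.
pOH = 3.77, so pH = 14.00 - 3.77 = 10.23.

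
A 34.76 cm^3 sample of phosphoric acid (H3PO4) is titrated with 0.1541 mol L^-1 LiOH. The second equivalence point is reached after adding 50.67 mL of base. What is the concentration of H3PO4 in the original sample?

n(LiOH) = 0.1541 x 0.05067 = 0.007808 mol.
At the second equivalence point, 2 mol OH^- react per mol H3PO4, so n(H3PO4) = 0.007808 / 2 = 0.003904 mol.
[H3PO4] = 0.003904 / 0.03476 L = 0.112 M.

0.112 M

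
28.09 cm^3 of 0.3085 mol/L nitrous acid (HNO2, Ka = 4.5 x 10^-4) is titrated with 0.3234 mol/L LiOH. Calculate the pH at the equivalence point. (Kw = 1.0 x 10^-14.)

n(HNO2) = 0.3085 x 0.02809 = 0.008666 mol; V(LiOH) at equivalence = 0.008666/0.3234 = 0.02680 L.
At equivalence all the acid is converted to NO2-; total volume = 0.02809 + 0.02680 = 0.05489 L, so [NO2-] = 0.008666/0.05489 = 0.1579 M.
Kb = Kw/Ka = 1.0e-14 / 4.5 x 10^-4 = 2.22e-11.
[OH^-] = sqrt(Kb x [NO2-]) = sqrt(2.22e-11 x 0.1579) = 1.87e-6 M.
pOH = 5.73, so pH = 14.00 - 5.73 = 8.27.

8.27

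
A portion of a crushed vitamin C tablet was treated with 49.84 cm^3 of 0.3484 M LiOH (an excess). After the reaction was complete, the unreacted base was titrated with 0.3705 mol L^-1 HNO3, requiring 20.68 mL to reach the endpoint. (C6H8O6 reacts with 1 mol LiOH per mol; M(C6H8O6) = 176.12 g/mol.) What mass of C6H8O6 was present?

1.71 g

Total n(LiOH) added = 0.3484 x 0.04984 = 0.01736 mol.
n(HNO3) used = 0.3705 x 0.02068 = 0.007662 mol, which equals the excess n(LiOH).
So n(LiOH) consumed by the sample = 0.01736 - 0.007662 = 0.009702 mol.
n(C6H8O6) = 0.009702 / 1 = 0.009702 mol.
mass = 0.009702 mol x 176.12 g/mol = 1.71 g.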